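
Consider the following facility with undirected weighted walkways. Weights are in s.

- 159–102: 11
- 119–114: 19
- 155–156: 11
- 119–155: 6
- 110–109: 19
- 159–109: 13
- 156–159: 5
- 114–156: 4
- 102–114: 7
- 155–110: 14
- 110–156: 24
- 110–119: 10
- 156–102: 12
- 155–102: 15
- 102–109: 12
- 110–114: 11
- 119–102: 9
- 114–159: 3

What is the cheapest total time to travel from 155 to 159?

Settle nodes by increasing distance from 155:
155: 0
119: 6  (via 155)
156: 11  (via 155)
110: 14  (via 155)
102: 15  (via 155)
114: 15  (via 156)
159: 16  (via 156)
Shortest route: 155 → 156 → 159 = 16 s.

16 s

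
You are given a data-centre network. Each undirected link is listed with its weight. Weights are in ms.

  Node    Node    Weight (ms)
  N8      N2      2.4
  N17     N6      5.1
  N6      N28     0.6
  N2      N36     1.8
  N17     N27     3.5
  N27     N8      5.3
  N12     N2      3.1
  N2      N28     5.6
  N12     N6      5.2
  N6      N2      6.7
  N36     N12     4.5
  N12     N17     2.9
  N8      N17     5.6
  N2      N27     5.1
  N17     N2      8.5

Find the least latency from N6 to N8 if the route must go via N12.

Best N6 to N12: N6 → N12 costing 5.2
Shortest N12→N8: N12 → N2 → N8 = 5.5
Total via N12: 5.2 + 5.5 = 10.7 ms.

10.7 ms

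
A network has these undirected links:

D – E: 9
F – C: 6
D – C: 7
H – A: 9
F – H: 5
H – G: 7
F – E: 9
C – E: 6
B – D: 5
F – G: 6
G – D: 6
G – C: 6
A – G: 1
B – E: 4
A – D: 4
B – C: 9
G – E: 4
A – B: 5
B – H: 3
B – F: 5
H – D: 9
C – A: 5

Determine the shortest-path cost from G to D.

5

Compare a few routes:
G → D: 6 = 6
G → A → D: 1+4 = 5
The minimum is 5 via G → A → D.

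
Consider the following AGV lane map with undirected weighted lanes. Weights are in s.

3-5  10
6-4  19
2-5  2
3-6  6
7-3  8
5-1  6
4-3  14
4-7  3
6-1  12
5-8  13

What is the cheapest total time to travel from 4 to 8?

34 s

Shortest distances from 4:
4: 0
7: 3  (via 4)
3: 11  (via 7)
6: 17  (via 3)
5: 21  (via 3)
2: 23  (via 5)
1: 27  (via 5)
8: 34  (via 5)
Shortest route: 4–7–3–5–8 = 34 s.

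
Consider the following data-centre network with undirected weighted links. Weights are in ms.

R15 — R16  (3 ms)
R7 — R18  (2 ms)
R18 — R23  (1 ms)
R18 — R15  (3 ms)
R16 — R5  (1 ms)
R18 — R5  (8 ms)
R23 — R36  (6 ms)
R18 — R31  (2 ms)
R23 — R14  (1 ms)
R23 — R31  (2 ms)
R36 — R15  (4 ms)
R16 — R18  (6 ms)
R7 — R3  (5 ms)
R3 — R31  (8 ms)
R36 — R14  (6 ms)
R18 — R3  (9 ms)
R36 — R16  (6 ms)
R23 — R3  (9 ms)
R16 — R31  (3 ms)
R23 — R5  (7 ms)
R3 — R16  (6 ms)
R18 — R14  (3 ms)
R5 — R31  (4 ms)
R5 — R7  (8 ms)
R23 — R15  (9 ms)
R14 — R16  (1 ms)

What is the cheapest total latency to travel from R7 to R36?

Shortest distances from R7:
R7: 0
R18: 2  (via R7)
R23: 3  (via R18)
R31: 4  (via R18)
R14: 4  (via R23)
R3: 5  (via R7)
R15: 5  (via R18)
R16: 5  (via R14)
R5: 6  (via R16)
R36: 9  (via R23)
Shortest route: R7–R18–R23–R36 = 9 ms.

9 ms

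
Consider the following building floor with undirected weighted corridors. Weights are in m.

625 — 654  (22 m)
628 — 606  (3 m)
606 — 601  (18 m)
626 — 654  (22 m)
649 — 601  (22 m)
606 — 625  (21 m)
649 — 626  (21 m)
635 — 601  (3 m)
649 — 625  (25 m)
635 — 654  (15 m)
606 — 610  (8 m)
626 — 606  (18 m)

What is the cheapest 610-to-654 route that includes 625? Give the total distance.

Shortest 610→625: 610 → 606 → 625 = 29
Shortest 625→654: 625 → 654 = 22
Total via 625: 29 + 22 = 51 m.

51 m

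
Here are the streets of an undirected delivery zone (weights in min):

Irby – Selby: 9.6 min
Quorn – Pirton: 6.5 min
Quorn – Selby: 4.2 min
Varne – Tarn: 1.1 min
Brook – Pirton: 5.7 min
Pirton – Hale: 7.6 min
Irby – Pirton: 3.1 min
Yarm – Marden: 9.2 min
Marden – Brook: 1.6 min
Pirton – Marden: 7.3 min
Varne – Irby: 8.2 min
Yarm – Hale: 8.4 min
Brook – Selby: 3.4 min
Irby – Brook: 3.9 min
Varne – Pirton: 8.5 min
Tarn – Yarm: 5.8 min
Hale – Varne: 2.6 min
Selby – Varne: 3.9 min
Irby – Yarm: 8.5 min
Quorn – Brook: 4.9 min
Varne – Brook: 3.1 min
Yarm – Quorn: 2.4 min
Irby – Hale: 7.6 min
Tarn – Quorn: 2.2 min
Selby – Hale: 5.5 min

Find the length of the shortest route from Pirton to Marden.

7.3 min

Enumerating some paths:
Pirton–Irby–Brook–Marden: 3.1+3.9+1.6 = 8.6
Pirton–Quorn–Brook–Marden: 6.5+4.9+1.6 = 13
Pirton–Marden: 7.3 = 7.3
The minimum is 7.3 min via Pirton–Marden.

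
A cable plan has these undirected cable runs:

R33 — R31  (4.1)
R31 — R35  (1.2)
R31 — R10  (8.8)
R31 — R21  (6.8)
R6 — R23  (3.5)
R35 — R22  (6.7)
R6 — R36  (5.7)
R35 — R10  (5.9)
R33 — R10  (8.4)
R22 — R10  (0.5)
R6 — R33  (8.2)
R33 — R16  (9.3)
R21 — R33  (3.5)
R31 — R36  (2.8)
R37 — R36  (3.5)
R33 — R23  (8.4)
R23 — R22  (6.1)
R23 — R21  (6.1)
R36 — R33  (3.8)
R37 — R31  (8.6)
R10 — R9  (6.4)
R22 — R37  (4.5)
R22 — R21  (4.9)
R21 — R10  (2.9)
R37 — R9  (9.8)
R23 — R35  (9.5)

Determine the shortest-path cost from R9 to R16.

22.1

Shortest distances from R9:
R9: 0
R10: 6.4  (via R9)
R22: 6.9  (via R10)
R21: 9.3  (via R10)
R37: 9.8  (via R9)
R35: 12.3  (via R10)
R33: 12.8  (via R21)
R23: 13  (via R22)
R36: 13.3  (via R37)
R31: 13.5  (via R35)
R6: 16.5  (via R23)
R16: 22.1  (via R33)
Shortest route: R9 → R10 → R21 → R33 → R16 = 22.1.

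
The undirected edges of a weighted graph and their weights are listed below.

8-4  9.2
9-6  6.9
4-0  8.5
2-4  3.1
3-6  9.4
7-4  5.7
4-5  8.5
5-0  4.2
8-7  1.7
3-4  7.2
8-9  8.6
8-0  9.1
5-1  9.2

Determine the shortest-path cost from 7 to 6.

17.2

Compare a few routes:
7 - 4 - 3 - 6: 5.7+7.2+9.4 = 22.3
7 - 4 - 8 - 9 - 6: 5.7+9.2+8.6+6.9 = 30.4
7 - 8 - 9 - 6: 1.7+8.6+6.9 = 17.2
7 - 8 - 4 - 3 - 6: 1.7+9.2+7.2+9.4 = 27.5
The minimum is 17.2 via 7 - 8 - 9 - 6.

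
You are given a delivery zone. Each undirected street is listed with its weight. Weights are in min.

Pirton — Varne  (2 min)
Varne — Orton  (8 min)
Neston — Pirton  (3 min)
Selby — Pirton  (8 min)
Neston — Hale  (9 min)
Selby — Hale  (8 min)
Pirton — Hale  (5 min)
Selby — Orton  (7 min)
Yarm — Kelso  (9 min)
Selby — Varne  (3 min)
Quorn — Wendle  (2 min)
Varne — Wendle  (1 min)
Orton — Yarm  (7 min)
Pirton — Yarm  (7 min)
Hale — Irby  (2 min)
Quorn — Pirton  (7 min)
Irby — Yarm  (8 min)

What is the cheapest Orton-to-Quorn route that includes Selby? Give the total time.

Shortest Orton→Selby: Orton → Selby = 7
Best Selby to Quorn: Selby → Varne → Wendle → Quorn costing 6
Total via Selby: 7 + 6 = 13 min.

13 min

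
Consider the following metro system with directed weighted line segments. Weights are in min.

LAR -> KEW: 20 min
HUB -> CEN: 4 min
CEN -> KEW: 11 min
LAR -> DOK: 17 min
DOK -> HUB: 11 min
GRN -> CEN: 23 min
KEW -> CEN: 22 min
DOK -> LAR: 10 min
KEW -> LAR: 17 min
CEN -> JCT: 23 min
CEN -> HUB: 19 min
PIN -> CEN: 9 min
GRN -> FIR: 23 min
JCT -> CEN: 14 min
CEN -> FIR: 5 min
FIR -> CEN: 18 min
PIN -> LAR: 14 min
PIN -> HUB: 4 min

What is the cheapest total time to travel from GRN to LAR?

51 min

Settle nodes by increasing distance from GRN:
GRN: 0
CEN: 23  (via GRN)
FIR: 23  (via GRN)
KEW: 34  (via CEN)
HUB: 42  (via CEN)
JCT: 46  (via CEN)
LAR: 51  (via KEW)
Shortest route: GRN–CEN–KEW–LAR = 51 min.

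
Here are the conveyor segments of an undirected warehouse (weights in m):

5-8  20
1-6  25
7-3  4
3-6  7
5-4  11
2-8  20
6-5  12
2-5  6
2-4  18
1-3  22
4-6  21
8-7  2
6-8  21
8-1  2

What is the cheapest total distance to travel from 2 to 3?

25 m

Candidate routes:
2–5–8–7–3: 6+20+2+4 = 32
2–8–1–3: 20+2+22 = 44
2–8–7–3: 20+2+4 = 26
2–5–6–3: 6+12+7 = 25
The minimum is 25 m via 2–5–6–3.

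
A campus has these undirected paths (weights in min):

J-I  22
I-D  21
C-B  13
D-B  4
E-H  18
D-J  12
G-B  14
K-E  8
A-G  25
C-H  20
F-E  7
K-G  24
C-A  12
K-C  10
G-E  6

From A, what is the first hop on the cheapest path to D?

Compare a few routes:
A–C–B–D: 12+13+4 = 29
A–C–K–E–G–B–D: 12+10+8+6+14+4 = 54
A–G–B–D: 25+14+4 = 43
Cheapest is A–C–B–D at 29 min.
So from A the first move is to C.

C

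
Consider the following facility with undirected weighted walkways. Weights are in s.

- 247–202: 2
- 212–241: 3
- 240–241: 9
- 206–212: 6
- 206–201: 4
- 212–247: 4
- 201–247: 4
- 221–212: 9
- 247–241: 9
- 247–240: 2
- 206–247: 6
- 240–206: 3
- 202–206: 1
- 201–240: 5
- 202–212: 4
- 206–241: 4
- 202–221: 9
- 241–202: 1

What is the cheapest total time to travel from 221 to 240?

Shortest distances from 221:
221: 0
212: 9  (via 221)
202: 9  (via 221)
206: 10  (via 202)
241: 10  (via 202)
247: 11  (via 202)
240: 13  (via 206)
Shortest route: 221–202–206–240 = 13 s.

13 s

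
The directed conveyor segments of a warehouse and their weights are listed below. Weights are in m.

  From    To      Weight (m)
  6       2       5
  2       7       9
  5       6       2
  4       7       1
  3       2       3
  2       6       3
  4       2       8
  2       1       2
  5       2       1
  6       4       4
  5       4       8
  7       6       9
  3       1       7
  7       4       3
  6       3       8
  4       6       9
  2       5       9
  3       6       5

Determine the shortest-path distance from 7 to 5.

20 m

Running Dijkstra from 7:
7: 0
4: 3  (via 7)
6: 9  (via 7)
2: 11  (via 4)
1: 13  (via 2)
3: 17  (via 6)
5: 20  (via 2)
Shortest route: 7 → 4 → 2 → 5 = 20 m.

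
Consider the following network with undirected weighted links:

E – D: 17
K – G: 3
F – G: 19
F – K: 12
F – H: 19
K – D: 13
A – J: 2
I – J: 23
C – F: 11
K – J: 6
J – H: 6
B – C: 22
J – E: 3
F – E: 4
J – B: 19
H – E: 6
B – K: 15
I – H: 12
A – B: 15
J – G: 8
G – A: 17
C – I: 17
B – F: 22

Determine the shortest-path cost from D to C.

32

Compare a few routes:
D–K–G–J–E–F–C: 13+3+8+3+4+11 = 42
D–K–F–C: 13+12+11 = 36
D–E–F–C: 17+4+11 = 32
D–K–J–E–F–C: 13+6+3+4+11 = 37
The minimum is 32 via D–E–F–C.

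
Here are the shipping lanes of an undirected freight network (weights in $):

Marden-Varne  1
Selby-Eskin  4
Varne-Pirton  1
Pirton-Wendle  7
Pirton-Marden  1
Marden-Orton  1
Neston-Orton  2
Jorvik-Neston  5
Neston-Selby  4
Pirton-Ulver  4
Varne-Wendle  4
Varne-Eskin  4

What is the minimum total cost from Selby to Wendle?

Enumerating some paths:
Selby - Neston - Orton - Marden - Pirton - Varne - Wendle: 4+2+1+1+1+4 = 13
Selby - Eskin - Varne - Wendle: 4+4+4 = 12
Selby - Neston - Orton - Marden - Pirton - Wendle: 4+2+1+1+7 = 15
The minimum is $12 via Selby - Eskin - Varne - Wendle.

$12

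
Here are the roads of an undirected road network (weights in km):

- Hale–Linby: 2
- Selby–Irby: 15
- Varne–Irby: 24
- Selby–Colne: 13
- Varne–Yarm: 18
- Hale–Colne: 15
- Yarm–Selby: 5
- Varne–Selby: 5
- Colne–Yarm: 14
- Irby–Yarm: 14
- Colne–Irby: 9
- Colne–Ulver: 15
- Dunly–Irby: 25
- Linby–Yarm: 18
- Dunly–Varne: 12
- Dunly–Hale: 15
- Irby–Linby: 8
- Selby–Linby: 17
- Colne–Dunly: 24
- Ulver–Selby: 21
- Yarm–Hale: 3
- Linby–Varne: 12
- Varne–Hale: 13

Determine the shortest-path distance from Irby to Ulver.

Candidate routes:
Irby–Selby–Ulver: 15+21 = 36
Irby–Colne–Ulver: 9+15 = 24
The minimum is 24 km via Irby–Colne–Ulver.

24 km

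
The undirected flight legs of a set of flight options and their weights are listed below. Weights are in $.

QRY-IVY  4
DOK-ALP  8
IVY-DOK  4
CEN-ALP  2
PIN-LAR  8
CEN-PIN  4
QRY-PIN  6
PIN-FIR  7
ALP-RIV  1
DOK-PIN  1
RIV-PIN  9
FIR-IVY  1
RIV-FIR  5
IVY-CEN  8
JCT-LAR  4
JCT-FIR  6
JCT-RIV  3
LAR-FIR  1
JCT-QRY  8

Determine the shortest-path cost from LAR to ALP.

Running Dijkstra from LAR:
LAR: 0
FIR: 1  (via LAR)
IVY: 2  (via FIR)
JCT: 4  (via LAR)
QRY: 6  (via IVY)
DOK: 6  (via IVY)
RIV: 6  (via FIR)
PIN: 7  (via DOK)
ALP: 7  (via RIV)
Shortest route: LAR–FIR–RIV–ALP = $7.

$7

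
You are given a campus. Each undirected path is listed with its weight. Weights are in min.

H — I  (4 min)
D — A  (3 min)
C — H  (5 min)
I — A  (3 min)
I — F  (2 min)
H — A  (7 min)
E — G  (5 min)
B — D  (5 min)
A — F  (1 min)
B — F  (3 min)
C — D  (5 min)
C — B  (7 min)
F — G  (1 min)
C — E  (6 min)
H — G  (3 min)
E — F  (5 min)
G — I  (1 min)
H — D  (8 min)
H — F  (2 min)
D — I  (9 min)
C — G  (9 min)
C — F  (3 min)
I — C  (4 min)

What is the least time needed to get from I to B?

5 min

Running Dijkstra from I:
I: 0
G: 1  (via I)
F: 2  (via I)
A: 3  (via I)
C: 4  (via I)
H: 4  (via I)
B: 5  (via F)
Shortest route: I–F–B = 5 min.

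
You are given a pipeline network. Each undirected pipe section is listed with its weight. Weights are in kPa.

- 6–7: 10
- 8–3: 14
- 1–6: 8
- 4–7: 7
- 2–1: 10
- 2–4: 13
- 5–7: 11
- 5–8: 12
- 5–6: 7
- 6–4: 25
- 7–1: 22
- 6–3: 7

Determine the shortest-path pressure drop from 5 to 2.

Enumerating some paths:
5–6–1–2: 7+8+10 = 25
5–7–4–2: 11+7+13 = 31
The minimum is 25 kPa via 5–6–1–2.

25 kPa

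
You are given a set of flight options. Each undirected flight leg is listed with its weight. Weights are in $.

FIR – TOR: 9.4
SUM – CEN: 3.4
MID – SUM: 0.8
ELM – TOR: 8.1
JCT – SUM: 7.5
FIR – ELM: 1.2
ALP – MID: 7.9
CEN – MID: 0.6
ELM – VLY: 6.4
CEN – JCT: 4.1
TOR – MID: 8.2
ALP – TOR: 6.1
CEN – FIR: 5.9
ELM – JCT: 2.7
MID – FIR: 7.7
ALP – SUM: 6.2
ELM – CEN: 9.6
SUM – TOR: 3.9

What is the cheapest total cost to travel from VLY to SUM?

Shortest distances from VLY:
VLY: 0
ELM: 6.4  (via VLY)
FIR: 7.6  (via ELM)
JCT: 9.1  (via ELM)
CEN: 13.2  (via JCT)
MID: 13.8  (via CEN)
TOR: 14.5  (via ELM)
SUM: 14.6  (via MID)
Shortest route: VLY → ELM → JCT → CEN → MID → SUM = $14.6.

$14.6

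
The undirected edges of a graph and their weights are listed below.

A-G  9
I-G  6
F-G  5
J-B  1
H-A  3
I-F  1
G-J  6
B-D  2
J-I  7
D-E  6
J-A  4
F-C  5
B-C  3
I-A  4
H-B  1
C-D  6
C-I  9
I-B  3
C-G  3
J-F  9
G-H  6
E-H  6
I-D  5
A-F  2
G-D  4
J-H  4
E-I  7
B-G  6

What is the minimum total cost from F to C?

5

Settle nodes by increasing distance from F:
F: 0
I: 1  (via F)
A: 2  (via F)
B: 4  (via I)
C: 5  (via F)
Shortest route: F–C = 5.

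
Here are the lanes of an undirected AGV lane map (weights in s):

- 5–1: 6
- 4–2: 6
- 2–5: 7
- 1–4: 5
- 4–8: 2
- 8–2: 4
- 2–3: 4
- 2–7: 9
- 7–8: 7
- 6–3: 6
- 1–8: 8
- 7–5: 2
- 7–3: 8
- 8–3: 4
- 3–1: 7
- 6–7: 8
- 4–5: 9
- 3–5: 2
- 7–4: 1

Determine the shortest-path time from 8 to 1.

7 s

Settle nodes by increasing distance from 8:
8: 0
4: 2  (via 8)
7: 3  (via 4)
2: 4  (via 8)
3: 4  (via 8)
5: 5  (via 7)
1: 7  (via 4)
Shortest route: 8 → 4 → 1 = 7 s.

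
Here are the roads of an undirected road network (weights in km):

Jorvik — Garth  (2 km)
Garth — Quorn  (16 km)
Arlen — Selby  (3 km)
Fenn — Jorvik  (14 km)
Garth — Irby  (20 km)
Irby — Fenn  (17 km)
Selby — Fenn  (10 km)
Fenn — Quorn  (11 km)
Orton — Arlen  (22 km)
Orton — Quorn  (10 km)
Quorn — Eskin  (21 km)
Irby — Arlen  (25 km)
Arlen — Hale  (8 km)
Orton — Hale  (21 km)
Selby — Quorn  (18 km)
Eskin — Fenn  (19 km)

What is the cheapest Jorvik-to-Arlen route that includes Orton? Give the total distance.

50 km

Best Jorvik to Orton: Jorvik → Garth → Quorn → Orton costing 28
Shortest Orton→Arlen: Orton → Arlen = 22
Total via Orton: 28 + 22 = 50 km.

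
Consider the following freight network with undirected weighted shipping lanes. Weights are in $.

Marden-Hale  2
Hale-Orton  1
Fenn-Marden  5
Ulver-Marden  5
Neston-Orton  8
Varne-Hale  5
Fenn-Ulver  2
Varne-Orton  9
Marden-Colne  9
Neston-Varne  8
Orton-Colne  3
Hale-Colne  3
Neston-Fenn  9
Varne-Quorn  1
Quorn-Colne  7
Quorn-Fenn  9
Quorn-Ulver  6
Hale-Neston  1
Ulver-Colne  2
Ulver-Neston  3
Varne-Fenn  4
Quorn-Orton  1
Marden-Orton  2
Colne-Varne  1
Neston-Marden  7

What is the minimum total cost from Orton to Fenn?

Compare a few routes:
Orton–Colne–Ulver–Fenn: 3+2+2 = 7
Orton–Quorn–Varne–Fenn: 1+1+4 = 6
Orton–Marden–Fenn: 2+5 = 7
Cheapest is Orton–Quorn–Varne–Fenn at $6.

$6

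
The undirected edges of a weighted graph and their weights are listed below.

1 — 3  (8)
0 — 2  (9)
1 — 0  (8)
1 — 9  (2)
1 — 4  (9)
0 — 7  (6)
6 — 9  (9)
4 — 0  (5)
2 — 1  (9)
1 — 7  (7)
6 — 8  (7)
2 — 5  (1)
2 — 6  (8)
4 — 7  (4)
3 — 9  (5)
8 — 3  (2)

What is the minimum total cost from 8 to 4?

18

Settle nodes by increasing distance from 8:
8: 0
3: 2  (via 8)
6: 7  (via 8)
9: 7  (via 3)
1: 9  (via 9)
2: 15  (via 6)
5: 16  (via 2)
7: 16  (via 1)
0: 17  (via 1)
4: 18  (via 1)
Shortest route: 8–3–9–1–4 = 18.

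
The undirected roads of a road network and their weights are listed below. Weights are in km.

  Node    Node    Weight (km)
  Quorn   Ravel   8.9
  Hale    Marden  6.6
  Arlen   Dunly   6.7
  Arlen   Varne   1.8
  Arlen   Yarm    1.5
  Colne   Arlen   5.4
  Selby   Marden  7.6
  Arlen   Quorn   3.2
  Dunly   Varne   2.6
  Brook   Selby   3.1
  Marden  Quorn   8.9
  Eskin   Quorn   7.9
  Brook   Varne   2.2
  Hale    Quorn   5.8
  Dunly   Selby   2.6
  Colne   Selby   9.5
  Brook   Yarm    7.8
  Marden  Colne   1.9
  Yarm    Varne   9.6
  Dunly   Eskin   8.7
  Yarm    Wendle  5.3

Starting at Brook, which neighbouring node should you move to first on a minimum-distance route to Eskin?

Varne

Compare a few routes:
Brook → Varne → Arlen → Quorn → Eskin: 2.2+1.8+3.2+7.9 = 15.1
Brook → Varne → Arlen → Dunly → Eskin: 2.2+1.8+6.7+8.7 = 19.4
Brook → Varne → Dunly → Eskin: 2.2+2.6+8.7 = 13.5
Brook → Selby → Dunly → Eskin: 3.1+2.6+8.7 = 14.4
The minimum is 13.5 km via Brook → Varne → Dunly → Eskin.
So from Brook the first move is to Varne.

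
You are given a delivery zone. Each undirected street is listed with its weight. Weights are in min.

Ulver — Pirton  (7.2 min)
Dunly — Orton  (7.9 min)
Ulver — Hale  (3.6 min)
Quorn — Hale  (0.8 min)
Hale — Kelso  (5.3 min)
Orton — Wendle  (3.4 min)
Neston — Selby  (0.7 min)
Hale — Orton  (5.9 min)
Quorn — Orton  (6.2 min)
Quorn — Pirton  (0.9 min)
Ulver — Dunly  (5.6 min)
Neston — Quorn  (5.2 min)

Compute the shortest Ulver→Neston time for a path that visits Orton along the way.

Best Ulver to Orton: Ulver → Hale → Orton costing 9.5
Best Orton to Neston: Orton → Quorn → Neston costing 11.4
Total via Orton: 9.5 + 11.4 = 20.9 min.

20.9 min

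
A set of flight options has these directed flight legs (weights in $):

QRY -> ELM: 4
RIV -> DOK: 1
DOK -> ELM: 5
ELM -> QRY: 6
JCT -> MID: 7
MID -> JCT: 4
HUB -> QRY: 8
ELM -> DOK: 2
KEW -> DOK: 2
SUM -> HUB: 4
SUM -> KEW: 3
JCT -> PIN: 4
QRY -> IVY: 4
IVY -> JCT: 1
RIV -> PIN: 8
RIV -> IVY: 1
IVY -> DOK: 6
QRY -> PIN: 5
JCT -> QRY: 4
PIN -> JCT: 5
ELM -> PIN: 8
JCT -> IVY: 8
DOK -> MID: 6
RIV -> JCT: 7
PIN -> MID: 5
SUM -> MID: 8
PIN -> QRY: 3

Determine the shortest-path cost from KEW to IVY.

$17

Compare a few routes:
KEW - DOK - MID - JCT - IVY: 2+6+4+8 = 20
KEW - DOK - ELM - PIN - QRY - IVY: 2+5+8+3+4 = 22
KEW - DOK - MID - JCT - QRY - IVY: 2+6+4+4+4 = 20
KEW - DOK - ELM - QRY - IVY: 2+5+6+4 = 17
The minimum is $17 via KEW - DOK - ELM - QRY - IVY.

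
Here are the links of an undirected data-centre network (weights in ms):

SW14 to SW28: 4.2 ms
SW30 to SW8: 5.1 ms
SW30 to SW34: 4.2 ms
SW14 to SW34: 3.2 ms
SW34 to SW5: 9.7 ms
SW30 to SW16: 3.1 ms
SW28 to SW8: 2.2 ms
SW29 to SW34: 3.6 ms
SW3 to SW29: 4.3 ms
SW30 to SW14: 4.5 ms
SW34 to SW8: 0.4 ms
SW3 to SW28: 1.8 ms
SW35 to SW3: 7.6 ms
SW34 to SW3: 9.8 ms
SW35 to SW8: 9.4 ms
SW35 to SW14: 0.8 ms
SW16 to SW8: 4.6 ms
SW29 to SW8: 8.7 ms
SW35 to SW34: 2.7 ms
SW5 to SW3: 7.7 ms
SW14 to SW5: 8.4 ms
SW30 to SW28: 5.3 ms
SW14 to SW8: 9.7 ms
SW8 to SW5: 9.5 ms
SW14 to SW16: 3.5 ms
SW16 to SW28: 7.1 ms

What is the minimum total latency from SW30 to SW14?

Running Dijkstra from SW30:
SW30: 0
SW16: 3.1  (via SW30)
SW34: 4.2  (via SW30)
SW14: 4.5  (via SW30)
Shortest route: SW30–SW14 = 4.5 ms.

4.5 ms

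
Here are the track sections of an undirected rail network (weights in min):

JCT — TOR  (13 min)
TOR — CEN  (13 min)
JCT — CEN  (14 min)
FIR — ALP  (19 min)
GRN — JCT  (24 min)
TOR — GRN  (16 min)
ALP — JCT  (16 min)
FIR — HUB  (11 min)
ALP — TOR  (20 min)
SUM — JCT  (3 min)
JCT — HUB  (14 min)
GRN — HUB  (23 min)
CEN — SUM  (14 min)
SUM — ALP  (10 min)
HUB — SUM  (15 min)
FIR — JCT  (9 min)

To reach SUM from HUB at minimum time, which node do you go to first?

Enumerating some paths:
HUB–SUM: 15 = 15
HUB–JCT–SUM: 14+3 = 17
HUB–FIR–JCT–SUM: 11+9+3 = 23
The minimum is 15 min via HUB–SUM.
So from HUB the first move is to SUM.

SUM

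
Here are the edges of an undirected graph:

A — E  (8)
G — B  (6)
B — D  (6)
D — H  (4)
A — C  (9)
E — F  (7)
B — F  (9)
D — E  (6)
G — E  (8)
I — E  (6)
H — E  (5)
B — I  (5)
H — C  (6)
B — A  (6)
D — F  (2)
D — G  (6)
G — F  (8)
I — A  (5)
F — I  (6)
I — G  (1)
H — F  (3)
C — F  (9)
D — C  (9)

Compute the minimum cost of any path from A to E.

8

Candidate routes:
A → I → G → E: 5+1+8 = 14
A → I → E: 5+6 = 11
A → E: 8 = 8
The minimum is 8 via A → E.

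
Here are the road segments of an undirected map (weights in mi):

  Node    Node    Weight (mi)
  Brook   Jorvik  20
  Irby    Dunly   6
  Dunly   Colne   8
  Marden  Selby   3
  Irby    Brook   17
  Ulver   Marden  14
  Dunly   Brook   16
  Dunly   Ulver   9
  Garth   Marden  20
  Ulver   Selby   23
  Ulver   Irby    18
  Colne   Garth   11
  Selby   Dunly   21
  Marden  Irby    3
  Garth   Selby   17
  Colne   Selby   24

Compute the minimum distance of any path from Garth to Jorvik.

55 mi

Candidate routes:
Garth - Marden - Irby - Brook - Jorvik: 20+3+17+20 = 60
Garth - Selby - Marden - Irby - Brook - Jorvik: 17+3+3+17+20 = 60
Garth - Colne - Dunly - Brook - Jorvik: 11+8+16+20 = 55
The minimum is 55 mi via Garth - Colne - Dunly - Brook - Jorvik.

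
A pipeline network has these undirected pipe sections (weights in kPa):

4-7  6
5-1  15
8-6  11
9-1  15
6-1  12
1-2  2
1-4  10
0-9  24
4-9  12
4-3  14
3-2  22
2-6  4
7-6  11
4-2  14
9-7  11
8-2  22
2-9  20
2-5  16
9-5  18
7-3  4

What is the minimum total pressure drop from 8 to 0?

56 kPa

Shortest distances from 8:
8: 0
6: 11  (via 8)
2: 15  (via 6)
1: 17  (via 2)
7: 22  (via 6)
3: 26  (via 7)
4: 27  (via 1)
5: 31  (via 2)
9: 32  (via 1)
0: 56  (via 9)
Shortest route: 8 → 6 → 2 → 1 → 9 → 0 = 56 kPa.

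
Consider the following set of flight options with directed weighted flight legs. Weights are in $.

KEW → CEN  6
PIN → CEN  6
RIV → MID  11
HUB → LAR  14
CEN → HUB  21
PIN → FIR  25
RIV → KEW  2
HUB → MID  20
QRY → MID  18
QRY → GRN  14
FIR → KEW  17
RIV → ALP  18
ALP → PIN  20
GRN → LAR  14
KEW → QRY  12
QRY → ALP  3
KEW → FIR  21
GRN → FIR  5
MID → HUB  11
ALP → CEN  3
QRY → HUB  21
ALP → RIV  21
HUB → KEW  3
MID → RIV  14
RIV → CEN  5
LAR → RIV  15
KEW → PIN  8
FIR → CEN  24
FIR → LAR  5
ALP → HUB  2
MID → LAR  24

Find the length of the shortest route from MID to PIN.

Settle nodes by increasing distance from MID:
MID: 0
HUB: 11  (via MID)
KEW: 14  (via HUB)
RIV: 14  (via MID)
CEN: 19  (via RIV)
PIN: 22  (via KEW)
Shortest route: MID–HUB–KEW–PIN = $22.

$22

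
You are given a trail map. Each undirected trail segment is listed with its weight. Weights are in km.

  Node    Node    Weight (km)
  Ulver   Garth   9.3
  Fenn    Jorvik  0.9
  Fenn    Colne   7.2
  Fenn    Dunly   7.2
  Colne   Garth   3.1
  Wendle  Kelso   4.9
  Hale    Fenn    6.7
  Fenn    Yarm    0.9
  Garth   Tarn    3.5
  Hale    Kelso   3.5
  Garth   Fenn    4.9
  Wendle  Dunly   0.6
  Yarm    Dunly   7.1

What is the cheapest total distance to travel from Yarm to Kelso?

Running Dijkstra from Yarm:
Yarm: 0
Fenn: 0.9  (via Yarm)
Jorvik: 1.8  (via Fenn)
Garth: 5.8  (via Fenn)
Dunly: 7.1  (via Yarm)
Hale: 7.6  (via Fenn)
Wendle: 7.7  (via Dunly)
Colne: 8.1  (via Fenn)
Tarn: 9.3  (via Garth)
Kelso: 11.1  (via Hale)
Shortest route: Yarm–Fenn–Hale–Kelso = 11.1 km.

11.1 km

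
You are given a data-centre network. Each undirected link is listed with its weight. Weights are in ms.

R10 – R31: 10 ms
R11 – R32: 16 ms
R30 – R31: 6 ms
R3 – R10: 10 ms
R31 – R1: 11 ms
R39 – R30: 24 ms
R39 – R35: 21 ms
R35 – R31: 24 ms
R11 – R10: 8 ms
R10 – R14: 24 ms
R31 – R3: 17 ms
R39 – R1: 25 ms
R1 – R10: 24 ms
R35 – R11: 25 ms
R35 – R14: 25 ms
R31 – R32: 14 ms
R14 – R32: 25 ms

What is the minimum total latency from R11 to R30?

Compare a few routes:
R11–R32–R31–R30: 16+14+6 = 36
R11–R10–R31–R30: 8+10+6 = 24
Cheapest is R11–R10–R31–R30 at 24 ms.

24 ms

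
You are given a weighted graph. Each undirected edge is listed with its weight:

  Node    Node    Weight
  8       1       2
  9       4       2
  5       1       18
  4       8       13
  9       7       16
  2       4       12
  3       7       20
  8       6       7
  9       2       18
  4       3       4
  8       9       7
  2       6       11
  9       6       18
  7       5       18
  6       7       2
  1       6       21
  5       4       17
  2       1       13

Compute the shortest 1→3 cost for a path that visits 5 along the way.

Best 1 to 5: 1–5 costing 18
Best 5 to 3: 5–4–3 costing 21
Total via 5: 18 + 21 = 39.

39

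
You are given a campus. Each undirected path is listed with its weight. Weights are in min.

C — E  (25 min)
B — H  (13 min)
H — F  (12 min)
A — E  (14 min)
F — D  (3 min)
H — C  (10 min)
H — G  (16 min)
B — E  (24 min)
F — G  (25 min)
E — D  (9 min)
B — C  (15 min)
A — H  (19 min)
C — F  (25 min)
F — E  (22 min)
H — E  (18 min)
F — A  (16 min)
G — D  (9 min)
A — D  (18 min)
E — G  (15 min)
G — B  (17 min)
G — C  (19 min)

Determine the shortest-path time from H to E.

Candidate routes:
H–G–E: 16+15 = 31
H–F–D–E: 12+3+9 = 24
H–E: 18 = 18
Cheapest is H–E at 18 min.

18 min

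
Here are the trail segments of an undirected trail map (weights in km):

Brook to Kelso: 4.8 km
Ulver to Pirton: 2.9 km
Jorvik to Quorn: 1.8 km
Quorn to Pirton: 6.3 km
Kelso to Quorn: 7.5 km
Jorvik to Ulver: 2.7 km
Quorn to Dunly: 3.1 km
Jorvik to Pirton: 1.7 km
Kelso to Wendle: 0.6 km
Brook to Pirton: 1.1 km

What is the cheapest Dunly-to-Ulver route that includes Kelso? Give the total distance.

19.4 km

Shortest Dunly→Kelso: Dunly → Quorn → Kelso = 10.6
Best Kelso to Ulver: Kelso → Brook → Pirton → Ulver costing 8.8
Total via Kelso: 10.6 + 8.8 = 19.4 km.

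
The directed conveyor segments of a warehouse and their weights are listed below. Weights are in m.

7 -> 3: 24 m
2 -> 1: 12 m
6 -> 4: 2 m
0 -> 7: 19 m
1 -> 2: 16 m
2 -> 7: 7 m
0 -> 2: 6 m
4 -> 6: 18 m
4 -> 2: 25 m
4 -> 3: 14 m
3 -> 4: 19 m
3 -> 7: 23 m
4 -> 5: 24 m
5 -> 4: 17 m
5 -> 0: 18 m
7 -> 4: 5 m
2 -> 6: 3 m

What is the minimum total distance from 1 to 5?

Shortest distances from 1:
1: 0
2: 16  (via 1)
6: 19  (via 2)
4: 21  (via 6)
7: 23  (via 2)
3: 35  (via 4)
5: 45  (via 4)
Shortest route: 1 → 2 → 6 → 4 → 5 = 45 m.

45 m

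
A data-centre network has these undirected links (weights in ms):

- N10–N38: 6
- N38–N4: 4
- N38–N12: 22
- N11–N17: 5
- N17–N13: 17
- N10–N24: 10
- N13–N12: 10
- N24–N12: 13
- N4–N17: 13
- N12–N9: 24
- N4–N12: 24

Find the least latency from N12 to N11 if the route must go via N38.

44 ms

Shortest N12→N38: N12 → N38 = 22
Best N38 to N11: N38 → N4 → N17 → N11 costing 22
Total via N38: 22 + 22 = 44 ms.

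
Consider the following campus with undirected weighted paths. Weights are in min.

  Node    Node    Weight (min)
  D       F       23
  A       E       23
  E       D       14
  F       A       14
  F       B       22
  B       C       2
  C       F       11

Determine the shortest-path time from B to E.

Enumerating some paths:
B–F–A–E: 22+14+23 = 59
B–C–F–A–E: 2+11+14+23 = 50
The minimum is 50 min via B–C–F–A–E.

50 min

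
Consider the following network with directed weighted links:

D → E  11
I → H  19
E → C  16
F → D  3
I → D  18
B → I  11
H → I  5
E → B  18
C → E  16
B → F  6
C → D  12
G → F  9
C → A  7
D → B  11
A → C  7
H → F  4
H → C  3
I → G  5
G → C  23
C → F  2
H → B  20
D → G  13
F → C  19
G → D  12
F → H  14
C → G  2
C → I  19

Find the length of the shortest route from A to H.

23

Settle nodes by increasing distance from A:
A: 0
C: 7  (via A)
F: 9  (via C)
G: 9  (via C)
D: 12  (via F)
B: 23  (via D)
E: 23  (via C)
H: 23  (via F)
Shortest route: A → C → F → H = 23.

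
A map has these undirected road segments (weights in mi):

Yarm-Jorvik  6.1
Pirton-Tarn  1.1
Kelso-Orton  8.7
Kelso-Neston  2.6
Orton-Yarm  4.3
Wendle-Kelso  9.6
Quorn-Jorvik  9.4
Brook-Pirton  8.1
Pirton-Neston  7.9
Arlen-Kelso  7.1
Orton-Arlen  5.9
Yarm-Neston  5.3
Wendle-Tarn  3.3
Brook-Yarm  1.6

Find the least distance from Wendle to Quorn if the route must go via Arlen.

42.4 mi

Best Wendle to Arlen: Wendle–Kelso–Arlen costing 16.7
Shortest Arlen→Quorn: Arlen–Orton–Yarm–Jorvik–Quorn = 25.7
Total via Arlen: 16.7 + 25.7 = 42.4 mi.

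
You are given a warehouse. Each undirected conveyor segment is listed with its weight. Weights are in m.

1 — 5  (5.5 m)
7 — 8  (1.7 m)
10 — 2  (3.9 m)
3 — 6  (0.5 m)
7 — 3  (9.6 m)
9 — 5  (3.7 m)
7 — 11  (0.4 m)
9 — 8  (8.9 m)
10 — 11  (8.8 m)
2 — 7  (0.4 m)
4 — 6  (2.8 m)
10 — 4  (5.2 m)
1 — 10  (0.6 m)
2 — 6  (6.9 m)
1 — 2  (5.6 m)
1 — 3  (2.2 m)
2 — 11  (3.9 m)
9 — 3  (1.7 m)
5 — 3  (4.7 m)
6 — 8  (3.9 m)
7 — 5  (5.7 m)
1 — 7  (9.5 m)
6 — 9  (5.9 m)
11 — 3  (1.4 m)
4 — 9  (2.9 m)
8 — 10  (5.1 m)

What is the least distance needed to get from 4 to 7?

5.1 m

Settle nodes by increasing distance from 4:
4: 0
6: 2.8  (via 4)
9: 2.9  (via 4)
3: 3.3  (via 6)
11: 4.7  (via 3)
7: 5.1  (via 11)
Shortest route: 4 → 6 → 3 → 11 → 7 = 5.1 m.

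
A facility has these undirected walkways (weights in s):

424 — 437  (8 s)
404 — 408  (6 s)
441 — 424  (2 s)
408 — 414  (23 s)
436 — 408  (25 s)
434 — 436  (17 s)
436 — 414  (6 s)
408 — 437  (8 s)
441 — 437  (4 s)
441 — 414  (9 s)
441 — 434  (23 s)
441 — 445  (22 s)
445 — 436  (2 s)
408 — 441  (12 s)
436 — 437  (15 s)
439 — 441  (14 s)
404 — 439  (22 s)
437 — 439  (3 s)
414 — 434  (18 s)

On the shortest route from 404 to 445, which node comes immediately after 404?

408

Candidate routes:
404 - 408 - 436 - 445: 6+25+2 = 33
404 - 408 - 437 - 436 - 445: 6+8+15+2 = 31
404 - 408 - 437 - 441 - 414 - 436 - 445: 6+8+4+9+6+2 = 35
Cheapest is 404 - 408 - 437 - 436 - 445 at 31 s.
So from 404 the first move is to 408.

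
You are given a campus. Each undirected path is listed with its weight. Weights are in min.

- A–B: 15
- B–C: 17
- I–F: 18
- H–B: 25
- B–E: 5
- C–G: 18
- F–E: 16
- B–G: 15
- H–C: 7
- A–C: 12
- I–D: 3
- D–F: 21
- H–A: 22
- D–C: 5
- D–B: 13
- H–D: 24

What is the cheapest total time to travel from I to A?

Candidate routes:
I - D - B - A: 3+13+15 = 31
I - D - C - A: 3+5+12 = 20
I - D - C - B - A: 3+5+17+15 = 40
I - D - C - H - A: 3+5+7+22 = 37
Cheapest is I - D - C - A at 20 min.

20 min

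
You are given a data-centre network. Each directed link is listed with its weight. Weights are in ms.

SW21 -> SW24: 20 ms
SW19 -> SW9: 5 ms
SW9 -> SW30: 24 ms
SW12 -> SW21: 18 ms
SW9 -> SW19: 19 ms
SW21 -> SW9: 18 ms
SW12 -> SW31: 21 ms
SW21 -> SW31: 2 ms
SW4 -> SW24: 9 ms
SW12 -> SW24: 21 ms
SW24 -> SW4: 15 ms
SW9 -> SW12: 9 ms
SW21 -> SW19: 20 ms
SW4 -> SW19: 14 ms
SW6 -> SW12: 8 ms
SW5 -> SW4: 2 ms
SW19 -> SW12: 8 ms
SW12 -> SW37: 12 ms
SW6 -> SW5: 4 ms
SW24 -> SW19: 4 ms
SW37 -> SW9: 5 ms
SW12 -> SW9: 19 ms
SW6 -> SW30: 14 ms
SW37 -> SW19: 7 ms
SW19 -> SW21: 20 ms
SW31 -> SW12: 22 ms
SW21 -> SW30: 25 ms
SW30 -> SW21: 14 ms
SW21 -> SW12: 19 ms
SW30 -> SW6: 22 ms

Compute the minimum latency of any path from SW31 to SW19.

Candidate routes:
SW31 - SW12 - SW24 - SW19: 22+21+4 = 47
SW31 - SW12 - SW37 - SW9 - SW19: 22+12+5+19 = 58
SW31 - SW12 - SW37 - SW19: 22+12+7 = 41
Cheapest is SW31 - SW12 - SW37 - SW19 at 41 ms.

41 ms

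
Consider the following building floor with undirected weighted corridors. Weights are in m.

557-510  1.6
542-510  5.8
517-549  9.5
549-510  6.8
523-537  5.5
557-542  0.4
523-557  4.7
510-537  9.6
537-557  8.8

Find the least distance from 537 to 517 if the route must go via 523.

Best 537 to 523: 537–523 costing 5.5
Best 523 to 517: 523–557–510–549–517 costing 22.6
Total via 523: 5.5 + 22.6 = 28.1 m.

28.1 m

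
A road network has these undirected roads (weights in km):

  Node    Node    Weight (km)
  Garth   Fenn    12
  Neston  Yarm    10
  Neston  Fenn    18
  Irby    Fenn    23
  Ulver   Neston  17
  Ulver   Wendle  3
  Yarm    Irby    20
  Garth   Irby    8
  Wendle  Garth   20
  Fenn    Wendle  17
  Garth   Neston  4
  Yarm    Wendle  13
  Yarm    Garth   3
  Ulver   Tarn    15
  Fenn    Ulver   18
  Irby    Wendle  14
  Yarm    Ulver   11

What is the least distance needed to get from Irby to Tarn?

Compare a few routes:
Irby - Garth - Yarm - Wendle - Ulver - Tarn: 8+3+13+3+15 = 42
Irby - Garth - Yarm - Ulver - Tarn: 8+3+11+15 = 37
Irby - Garth - Neston - Ulver - Tarn: 8+4+17+15 = 44
Irby - Wendle - Ulver - Tarn: 14+3+15 = 32
The minimum is 32 km via Irby - Wendle - Ulver - Tarn.

32 km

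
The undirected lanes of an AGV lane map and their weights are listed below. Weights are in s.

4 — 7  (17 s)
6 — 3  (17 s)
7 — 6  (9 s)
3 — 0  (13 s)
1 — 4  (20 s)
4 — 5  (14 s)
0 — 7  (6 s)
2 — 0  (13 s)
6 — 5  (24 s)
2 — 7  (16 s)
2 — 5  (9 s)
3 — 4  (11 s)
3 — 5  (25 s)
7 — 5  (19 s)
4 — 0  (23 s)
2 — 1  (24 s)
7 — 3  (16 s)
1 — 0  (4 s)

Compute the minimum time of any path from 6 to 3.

17 s

Compare a few routes:
6–7–3: 9+16 = 25
6–3: 17 = 17
Cheapest is 6–3 at 17 s.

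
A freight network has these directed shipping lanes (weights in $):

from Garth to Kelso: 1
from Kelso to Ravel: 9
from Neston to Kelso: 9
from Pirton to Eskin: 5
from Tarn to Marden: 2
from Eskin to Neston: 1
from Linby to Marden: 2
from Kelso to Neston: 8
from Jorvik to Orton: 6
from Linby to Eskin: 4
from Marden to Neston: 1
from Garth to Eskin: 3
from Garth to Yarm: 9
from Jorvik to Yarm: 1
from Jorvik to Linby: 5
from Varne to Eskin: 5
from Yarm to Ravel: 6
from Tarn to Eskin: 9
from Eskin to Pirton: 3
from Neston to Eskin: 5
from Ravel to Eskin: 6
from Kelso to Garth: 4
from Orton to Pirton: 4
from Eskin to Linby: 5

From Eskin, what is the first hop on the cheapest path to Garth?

Enumerating some paths:
Eskin → Neston → Kelso → Garth: 1+9+4 = 14
Eskin → Linby → Marden → Neston → Kelso → Garth: 5+2+1+9+4 = 21
Cheapest is Eskin → Neston → Kelso → Garth at $14.
So from Eskin the first move is to Neston.

Neston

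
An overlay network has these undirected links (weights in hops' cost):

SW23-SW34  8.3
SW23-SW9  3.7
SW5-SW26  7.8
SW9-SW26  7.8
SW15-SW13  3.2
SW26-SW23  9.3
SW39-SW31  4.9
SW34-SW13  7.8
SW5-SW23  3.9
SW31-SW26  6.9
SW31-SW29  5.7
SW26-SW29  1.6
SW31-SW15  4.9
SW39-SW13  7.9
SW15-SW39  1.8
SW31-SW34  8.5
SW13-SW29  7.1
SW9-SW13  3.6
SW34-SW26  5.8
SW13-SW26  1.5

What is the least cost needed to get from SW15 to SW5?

Candidate routes:
SW15 → SW13 → SW26 → SW23 → SW5: 3.2+1.5+9.3+3.9 = 17.9
SW15 → SW13 → SW26 → SW5: 3.2+1.5+7.8 = 12.5
SW15 → SW39 → SW13 → SW26 → SW5: 1.8+7.9+1.5+7.8 = 19
SW15 → SW13 → SW9 → SW23 → SW5: 3.2+3.6+3.7+3.9 = 14.4
Cheapest is SW15 → SW13 → SW26 → SW5 at 12.5 hops' cost.

12.5 hops' cost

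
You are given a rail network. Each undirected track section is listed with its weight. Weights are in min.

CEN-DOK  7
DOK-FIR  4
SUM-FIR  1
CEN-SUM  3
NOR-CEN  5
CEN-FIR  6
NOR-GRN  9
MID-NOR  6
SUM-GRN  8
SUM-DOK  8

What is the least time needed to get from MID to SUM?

Enumerating some paths:
MID–NOR–CEN–SUM: 6+5+3 = 14
MID–NOR–CEN–FIR–SUM: 6+5+6+1 = 18
Cheapest is MID–NOR–CEN–SUM at 14 min.

14 min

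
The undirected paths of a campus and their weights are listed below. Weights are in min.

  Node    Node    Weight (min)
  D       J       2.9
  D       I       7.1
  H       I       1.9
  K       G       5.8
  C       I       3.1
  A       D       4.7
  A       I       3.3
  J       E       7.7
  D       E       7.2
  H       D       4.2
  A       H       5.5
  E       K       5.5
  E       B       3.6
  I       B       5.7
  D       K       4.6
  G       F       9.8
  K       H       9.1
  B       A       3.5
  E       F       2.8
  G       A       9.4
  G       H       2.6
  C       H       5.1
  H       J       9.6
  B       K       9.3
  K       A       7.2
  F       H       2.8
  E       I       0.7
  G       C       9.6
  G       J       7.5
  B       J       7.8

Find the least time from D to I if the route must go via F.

Best D to F: D–H–F costing 7
Best F to I: F–E–I costing 3.5
Total via F: 7 + 3.5 = 10.5 min.

10.5 min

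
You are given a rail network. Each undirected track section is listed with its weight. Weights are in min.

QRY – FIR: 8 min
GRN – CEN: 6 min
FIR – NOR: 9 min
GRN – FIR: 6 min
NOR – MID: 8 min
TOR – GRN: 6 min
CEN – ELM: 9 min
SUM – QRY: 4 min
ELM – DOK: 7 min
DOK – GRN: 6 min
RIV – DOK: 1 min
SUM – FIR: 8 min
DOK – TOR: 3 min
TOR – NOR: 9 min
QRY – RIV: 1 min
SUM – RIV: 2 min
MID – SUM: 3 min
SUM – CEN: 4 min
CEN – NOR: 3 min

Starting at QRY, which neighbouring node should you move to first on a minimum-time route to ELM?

Enumerating some paths:
QRY–RIV–SUM–CEN–ELM: 1+2+4+9 = 16
QRY–RIV–DOK–ELM: 1+1+7 = 9
QRY–SUM–CEN–ELM: 4+4+9 = 17
QRY–SUM–RIV–DOK–ELM: 4+2+1+7 = 14
Cheapest is QRY–RIV–DOK–ELM at 9 min.
So from QRY the first move is to RIV.

RIV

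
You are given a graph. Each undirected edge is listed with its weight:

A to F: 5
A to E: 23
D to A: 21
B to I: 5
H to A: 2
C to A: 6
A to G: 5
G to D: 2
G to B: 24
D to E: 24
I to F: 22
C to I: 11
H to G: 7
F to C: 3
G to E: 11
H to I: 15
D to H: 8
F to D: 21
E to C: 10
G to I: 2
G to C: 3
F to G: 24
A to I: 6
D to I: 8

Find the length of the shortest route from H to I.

8

Candidate routes:
H–A–I: 2+6 = 8
H–D–G–I: 8+2+2 = 12
H–G–I: 7+2 = 9
H–A–G–I: 2+5+2 = 9
The minimum is 8 via H–A–I.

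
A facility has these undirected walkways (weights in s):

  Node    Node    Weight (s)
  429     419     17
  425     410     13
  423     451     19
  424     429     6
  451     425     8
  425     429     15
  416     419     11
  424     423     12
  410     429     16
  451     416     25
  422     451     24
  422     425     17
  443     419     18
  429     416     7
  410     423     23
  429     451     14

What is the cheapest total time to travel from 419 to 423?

35 s

Settle nodes by increasing distance from 419:
419: 0
416: 11  (via 419)
429: 17  (via 419)
443: 18  (via 419)
424: 23  (via 429)
451: 31  (via 429)
425: 32  (via 429)
410: 33  (via 429)
423: 35  (via 424)
Shortest route: 419 → 429 → 424 → 423 = 35 s.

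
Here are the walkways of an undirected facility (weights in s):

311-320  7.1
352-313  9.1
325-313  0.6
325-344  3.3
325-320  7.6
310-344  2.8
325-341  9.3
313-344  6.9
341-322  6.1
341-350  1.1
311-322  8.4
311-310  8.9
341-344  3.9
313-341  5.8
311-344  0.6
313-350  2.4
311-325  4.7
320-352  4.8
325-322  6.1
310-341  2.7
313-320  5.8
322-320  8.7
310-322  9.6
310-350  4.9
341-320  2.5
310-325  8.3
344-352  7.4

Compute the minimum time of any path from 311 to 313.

4.5 s

Shortest distances from 311:
311: 0
344: 0.6  (via 311)
310: 3.4  (via 344)
325: 3.9  (via 344)
341: 4.5  (via 344)
313: 4.5  (via 325)
Shortest route: 311–344–325–313 = 4.5 s.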